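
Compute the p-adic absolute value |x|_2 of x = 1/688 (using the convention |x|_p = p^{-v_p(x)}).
|1/688|_2 = 16

Step 1 — compute v_2(x) by factoring powers of 2 out of the numerator and denominator: v_2(1/688) = -4. Step 2 — apply |x|_p = p^{-v_p(x)} = 2^{4} = 16.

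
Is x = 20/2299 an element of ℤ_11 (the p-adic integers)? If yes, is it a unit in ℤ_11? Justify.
x ∉ ℤ_11 (v_11(x) = -2 < 0)

ℤ_11 = {x ∈ ℚ_11 : v_11(x) ≥ 0} and ℤ_11^× = {x ∈ ℤ_11 : v_11(x) = 0}. Here v_11(20/2299) = v_11(num) − v_11(den) = -2; compare against these criteria.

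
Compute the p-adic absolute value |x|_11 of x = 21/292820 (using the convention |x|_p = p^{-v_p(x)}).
|21/292820|_11 = 14641

Step 1 — compute v_11(x) by factoring powers of 11 out of the numerator and denominator: v_11(21/292820) = -4. Step 2 — apply |x|_p = p^{-v_p(x)} = 11^{4} = 14641.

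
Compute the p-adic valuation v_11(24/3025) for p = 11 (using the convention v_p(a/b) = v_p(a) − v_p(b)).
v_11(24/3025) = -2

Factor powers of 11 from the numerator and denominator of the reduced fraction: 24 = 11^0 · 24 and 3025 = 11^2 · 25. Apply v_p(a/b) = v_p(a) − v_p(b): v_11(24/3025) = 0 − 2 = -2.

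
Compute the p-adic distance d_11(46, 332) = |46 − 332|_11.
d_11(46, 332) = 1/11

Step 1 — x − y = 46 − 332 = -286. Step 2 — v_11(-286) = 1 (factor: -286 = −(11^1 · 26); the sign does not affect v_p). Step 3 — |x − y|_11 = 11^{-1} = 1/11.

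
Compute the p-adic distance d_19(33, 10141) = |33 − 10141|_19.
d_19(33, 10141) = 1/361

Step 1 — x − y = 33 − 10141 = -10108. Step 2 — v_19(-10108) = 2 (factor: -10108 = −(19^2 · 28); the sign does not affect v_p). Step 3 — |x − y|_19 = 19^{-2} = 1/361.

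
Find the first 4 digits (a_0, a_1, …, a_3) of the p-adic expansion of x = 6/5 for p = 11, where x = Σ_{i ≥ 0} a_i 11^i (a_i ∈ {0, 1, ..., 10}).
(a_0, …, a_3) = (10, 8, 8, 8)

v_11(6/5) = 0 (numerator and denominator both coprime to 11), so x ∈ ℤ_11^×. Compute digits iteratively via a_i = x_i mod 11, x_{i+1} = (x_i − a_i)/11, with x_0 = x:
  x_0 = 6/5;  a_0 = 10;  x_1 = (x_0 − 10)/11 = -4/5
  x_1 = -4/5;  a_1 = 8;  x_2 = (x_1 − 8)/11 = -4/5
  x_2 = -4/5;  a_2 = 8;  x_3 = (x_2 − 8)/11 = -4/5
  x_3 = -4/5;  a_3 = 8;  x_4 = (x_3 − 8)/11 = -4/5
Digits: (10, 8, 8, 8).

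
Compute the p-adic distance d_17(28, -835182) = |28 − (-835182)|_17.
d_17(28, -835182) = 1/83521

Step 1 — x − y = 28 − (-835182) = 835210. Step 2 — v_17(835210) = 4 (factor: 835210 = (17^4 · 10); the sign does not affect v_p). Step 3 — |x − y|_17 = 17^{-4} = 1/83521.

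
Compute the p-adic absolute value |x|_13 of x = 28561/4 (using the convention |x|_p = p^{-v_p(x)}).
|28561/4|_13 = 1/28561

Step 1 — compute v_13(x) by factoring powers of 13 out of the numerator and denominator: v_13(28561/4) = 4. Step 2 — apply |x|_p = p^{-v_p(x)} = 13^{-4} = 1/28561.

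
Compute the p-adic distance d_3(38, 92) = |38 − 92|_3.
d_3(38, 92) = 1/27

Step 1 — x − y = 38 − 92 = -54. Step 2 — v_3(-54) = 3 (factor: -54 = −(3^3 · 2); the sign does not affect v_p). Step 3 — |x − y|_3 = 3^{-3} = 1/27.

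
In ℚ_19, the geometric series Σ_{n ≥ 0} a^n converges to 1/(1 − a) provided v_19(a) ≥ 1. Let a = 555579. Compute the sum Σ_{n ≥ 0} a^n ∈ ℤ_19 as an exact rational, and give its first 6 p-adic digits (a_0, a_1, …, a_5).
Σ a^n = 1/(1 − a) = -1/555578;  first 6 digits = (1, 0, 0, 5, 4, 0)

v_19(a) = 3 ≥ 1, so the series converges in ℤ_19 to 1/(1 − a) = 1/(1 − 555579) = -1/555578. Expand this rational in ℤ_19: compute digits iteratively via d_i = x_i mod 19, x_{i+1} = (x_i − d_i)/19. The first 6 digits are (1, 0, 0, 5, 4, 0).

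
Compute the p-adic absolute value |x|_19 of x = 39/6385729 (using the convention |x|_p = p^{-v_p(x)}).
|39/6385729|_19 = 130321

Step 1 — compute v_19(x) by factoring powers of 19 out of the numerator and denominator: v_19(39/6385729) = -4. Step 2 — apply |x|_p = p^{-v_p(x)} = 19^{4} = 130321.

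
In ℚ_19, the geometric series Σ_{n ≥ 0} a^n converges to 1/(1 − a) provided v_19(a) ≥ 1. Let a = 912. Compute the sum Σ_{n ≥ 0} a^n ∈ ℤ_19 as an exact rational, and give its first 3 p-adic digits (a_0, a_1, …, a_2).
Σ a^n = 1/(1 − a) = -1/911;  first 3 digits = (1, 10, 7)

v_19(a) = 1 ≥ 1, so the series converges in ℤ_19 to 1/(1 − a) = 1/(1 − 912) = -1/911. Expand this rational in ℤ_19: compute digits iteratively via d_i = x_i mod 19, x_{i+1} = (x_i − d_i)/19. The first 3 digits are (1, 10, 7).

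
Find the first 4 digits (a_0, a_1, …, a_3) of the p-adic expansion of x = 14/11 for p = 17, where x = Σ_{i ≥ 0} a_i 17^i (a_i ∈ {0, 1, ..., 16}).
(a_0, …, a_3) = (9, 15, 13, 10)

v_17(14/11) = 0 (numerator and denominator both coprime to 17), so x ∈ ℤ_17^×. Compute digits iteratively via a_i = x_i mod 17, x_{i+1} = (x_i − a_i)/17, with x_0 = x:
  x_0 = 14/11;  a_0 = 9;  x_1 = (x_0 − 9)/17 = -5/11
  x_1 = -5/11;  a_1 = 15;  x_2 = (x_1 − 15)/17 = -10/11
  x_2 = -10/11;  a_2 = 13;  x_3 = (x_2 − 13)/17 = -9/11
  x_3 = -9/11;  a_3 = 10;  x_4 = (x_3 − 10)/17 = -7/11
Digits: (9, 15, 13, 10).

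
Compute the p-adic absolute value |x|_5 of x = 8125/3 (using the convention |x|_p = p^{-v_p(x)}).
|8125/3|_5 = 1/625

Step 1 — compute v_5(x) by factoring powers of 5 out of the numerator and denominator: v_5(8125/3) = 4. Step 2 — apply |x|_p = p^{-v_p(x)} = 5^{-4} = 1/625.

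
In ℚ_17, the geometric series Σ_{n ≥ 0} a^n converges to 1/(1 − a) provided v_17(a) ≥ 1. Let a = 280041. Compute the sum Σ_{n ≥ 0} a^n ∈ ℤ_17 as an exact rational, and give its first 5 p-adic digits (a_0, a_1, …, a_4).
Σ a^n = 1/(1 − a) = -1/280040;  first 5 digits = (1, 0, 0, 6, 3)

v_17(a) = 3 ≥ 1, so the series converges in ℤ_17 to 1/(1 − a) = 1/(1 − 280041) = -1/280040. Expand this rational in ℤ_17: compute digits iteratively via d_i = x_i mod 17, x_{i+1} = (x_i − d_i)/17. The first 5 digits are (1, 0, 0, 6, 3).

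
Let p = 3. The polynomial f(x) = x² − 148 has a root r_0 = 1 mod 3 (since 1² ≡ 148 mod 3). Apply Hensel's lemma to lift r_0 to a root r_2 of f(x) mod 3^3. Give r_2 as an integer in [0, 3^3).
r_2 = 16 (mod 27)

Hensel's recurrence: r_{i+1} = r_i − f(r_i)·(f′(r_i))^{-1} mod 3^{i+2}, with f′(x) = 2x. Iterate:
  r_0 = 1 (mod 3)
  r_1 = 7 (mod 9)
  r_2 = 16 (mod 27)
Final: r_2 = 16, and one checks f(r_2) ≡ 0 mod 3^3.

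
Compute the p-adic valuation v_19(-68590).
v_19(-68590) = 3

v_19(n) is the largest exponent k such that 19^k divides n. Factor out: -68590 = -19^3 · 10. (Sign doesn't affect v_p.) So v_19(-68590) = 3.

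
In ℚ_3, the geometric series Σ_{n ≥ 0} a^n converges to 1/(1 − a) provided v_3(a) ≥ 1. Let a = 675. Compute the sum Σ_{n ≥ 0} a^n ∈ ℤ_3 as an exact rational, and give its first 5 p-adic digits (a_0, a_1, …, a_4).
Σ a^n = 1/(1 − a) = -1/674;  first 5 digits = (1, 0, 0, 1, 2)

v_3(a) = 3 ≥ 1, so the series converges in ℤ_3 to 1/(1 − a) = 1/(1 − 675) = -1/674. Expand this rational in ℤ_3: compute digits iteratively via d_i = x_i mod 3, x_{i+1} = (x_i − d_i)/3. The first 5 digits are (1, 0, 0, 1, 2).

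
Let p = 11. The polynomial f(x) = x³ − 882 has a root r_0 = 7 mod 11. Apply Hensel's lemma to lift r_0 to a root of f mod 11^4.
r_3 = 51 (mod 14641)

Hensel: r_{i+1} = r_i − f(r_i)/f′(r_i) mod 11^{i+2}, where f′(x) = 3x². Iterate:
  r_0 = 7 (mod 11)
  r_1 = 51 (mod 121)
  r_2 = 51 (mod 1331)
  r_3 = 51 (mod 14641)
Final: r = 51 with f(r) ≡ 0 mod 11^4.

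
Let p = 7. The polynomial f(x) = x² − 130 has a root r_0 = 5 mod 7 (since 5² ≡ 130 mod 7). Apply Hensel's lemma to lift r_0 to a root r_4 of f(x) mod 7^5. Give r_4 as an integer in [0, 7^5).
r_4 = 3323 (mod 16807)

Hensel's recurrence: r_{i+1} = r_i − f(r_i)·(f′(r_i))^{-1} mod 7^{i+2}, with f′(x) = 2x. Iterate:
  r_0 = 5 (mod 7)
  r_1 = 40 (mod 49)
  r_2 = 236 (mod 343)
  r_3 = 922 (mod 2401)
  r_4 = 3323 (mod 16807)
Final: r_4 = 3323, and one checks f(r_4) ≡ 0 mod 7^5.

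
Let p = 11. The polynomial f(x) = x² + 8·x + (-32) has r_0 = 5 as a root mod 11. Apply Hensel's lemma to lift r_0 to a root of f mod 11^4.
r_3 = 1677 (mod 14641)

Hensel: r_{i+1} = r_i − f(r_i)·(f′(r_i))^{-1} mod 11^{i+2}, f′(x) = 2x + 8. Iterate:
  r_0 = 5 (mod 11)
  r_1 = 104 (mod 121)
  r_2 = 346 (mod 1331)
  r_3 = 1677 (mod 14641)
Final: r = 1677 satisfies f(r) ≡ 0 mod 11^4.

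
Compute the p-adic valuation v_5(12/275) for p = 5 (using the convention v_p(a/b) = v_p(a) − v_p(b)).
v_5(12/275) = -2

Factor powers of 5 from the numerator and denominator of the reduced fraction: 12 = 5^0 · 12 and 275 = 5^2 · 11. Apply v_p(a/b) = v_p(a) − v_p(b): v_5(12/275) = 0 − 2 = -2.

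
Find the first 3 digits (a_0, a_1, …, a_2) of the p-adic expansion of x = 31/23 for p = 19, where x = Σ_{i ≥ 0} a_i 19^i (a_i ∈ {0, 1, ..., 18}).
(a_0, …, a_2) = (3, 9, 2)

v_19(31/23) = 0 (numerator and denominator both coprime to 19), so x ∈ ℤ_19^×. Compute digits iteratively via a_i = x_i mod 19, x_{i+1} = (x_i − a_i)/19, with x_0 = x:
  x_0 = 31/23;  a_0 = 3;  x_1 = (x_0 − 3)/19 = -2/23
  x_1 = -2/23;  a_1 = 9;  x_2 = (x_1 − 9)/19 = -11/23
  x_2 = -11/23;  a_2 = 2;  x_3 = (x_2 − 2)/19 = -3/23
Digits: (3, 9, 2).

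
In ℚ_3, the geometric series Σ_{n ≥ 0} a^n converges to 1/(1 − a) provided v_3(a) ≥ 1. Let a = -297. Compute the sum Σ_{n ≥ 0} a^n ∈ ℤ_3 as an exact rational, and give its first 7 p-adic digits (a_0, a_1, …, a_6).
Σ a^n = 1/(1 − a) = 1/298;  first 7 digits = (1, 0, 0, 1, 2, 1, 0)

v_3(a) = 3 ≥ 1, so the series converges in ℤ_3 to 1/(1 − a) = 1/(1 − (-297)) = 1/298. Expand this rational in ℤ_3: compute digits iteratively via d_i = x_i mod 3, x_{i+1} = (x_i − d_i)/3. The first 7 digits are (1, 0, 0, 1, 2, 1, 0).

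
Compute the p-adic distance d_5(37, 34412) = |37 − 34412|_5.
d_5(37, 34412) = 1/3125

Step 1 — x − y = 37 − 34412 = -34375. Step 2 — v_5(-34375) = 5 (factor: -34375 = −(5^5 · 11); the sign does not affect v_p). Step 3 — |x − y|_5 = 5^{-5} = 1/3125.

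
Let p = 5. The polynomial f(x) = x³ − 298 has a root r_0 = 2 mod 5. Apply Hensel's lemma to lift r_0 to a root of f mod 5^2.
r_1 = 22 (mod 25)

Hensel: r_{i+1} = r_i − f(r_i)/f′(r_i) mod 5^{i+2}, where f′(x) = 3x². Iterate:
  r_0 = 2 (mod 5)
  r_1 = 22 (mod 25)
Final: r = 22 with f(r) ≡ 0 mod 5^2.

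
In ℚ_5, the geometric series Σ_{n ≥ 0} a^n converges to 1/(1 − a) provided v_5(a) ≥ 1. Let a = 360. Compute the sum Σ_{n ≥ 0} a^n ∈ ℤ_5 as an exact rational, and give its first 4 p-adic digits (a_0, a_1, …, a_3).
Σ a^n = 1/(1 − a) = -1/359;  first 4 digits = (1, 2, 3, 2)

v_5(a) = 1 ≥ 1, so the series converges in ℤ_5 to 1/(1 − a) = 1/(1 − 360) = -1/359. Expand this rational in ℤ_5: compute digits iteratively via d_i = x_i mod 5, x_{i+1} = (x_i − d_i)/5. The first 4 digits are (1, 2, 3, 2).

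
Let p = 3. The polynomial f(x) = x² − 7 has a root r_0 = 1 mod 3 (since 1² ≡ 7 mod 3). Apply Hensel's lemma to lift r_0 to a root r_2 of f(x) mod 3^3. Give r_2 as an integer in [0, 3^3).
r_2 = 13 (mod 27)

Hensel's recurrence: r_{i+1} = r_i − f(r_i)·(f′(r_i))^{-1} mod 3^{i+2}, with f′(x) = 2x. Iterate:
  r_0 = 1 (mod 3)
  r_1 = 4 (mod 9)
  r_2 = 13 (mod 27)
Final: r_2 = 13, and one checks f(r_2) ≡ 0 mod 3^3.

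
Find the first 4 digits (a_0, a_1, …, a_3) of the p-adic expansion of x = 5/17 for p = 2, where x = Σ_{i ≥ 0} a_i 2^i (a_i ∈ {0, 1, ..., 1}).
(a_0, …, a_3) = (1, 0, 1, 0)

v_2(5/17) = 0 (numerator and denominator both coprime to 2), so x ∈ ℤ_2^×. Compute digits iteratively via a_i = x_i mod 2, x_{i+1} = (x_i − a_i)/2, with x_0 = x:
  x_0 = 5/17;  a_0 = 1;  x_1 = (x_0 − 1)/2 = -6/17
  x_1 = -6/17;  a_1 = 0;  x_2 = (x_1 − 0)/2 = -3/17
  x_2 = -3/17;  a_2 = 1;  x_3 = (x_2 − 1)/2 = -10/17
  x_3 = -10/17;  a_3 = 0;  x_4 = (x_3 − 0)/2 = -5/17
Digits: (1, 0, 1, 0).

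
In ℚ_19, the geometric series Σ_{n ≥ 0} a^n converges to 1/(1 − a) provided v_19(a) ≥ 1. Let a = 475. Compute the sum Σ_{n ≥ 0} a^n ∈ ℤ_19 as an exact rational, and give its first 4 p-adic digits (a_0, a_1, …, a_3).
Σ a^n = 1/(1 − a) = -1/474;  first 4 digits = (1, 6, 18, 1)

v_19(a) = 1 ≥ 1, so the series converges in ℤ_19 to 1/(1 − a) = 1/(1 − 475) = -1/474. Expand this rational in ℤ_19: compute digits iteratively via d_i = x_i mod 19, x_{i+1} = (x_i − d_i)/19. The first 4 digits are (1, 6, 18, 1).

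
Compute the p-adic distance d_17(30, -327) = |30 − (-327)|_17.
d_17(30, -327) = 1/17

Step 1 — x − y = 30 − (-327) = 357. Step 2 — v_17(357) = 1 (factor: 357 = (17^1 · 21); the sign does not affect v_p). Step 3 — |x − y|_17 = 17^{-1} = 1/17.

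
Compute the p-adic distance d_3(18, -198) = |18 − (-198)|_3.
d_3(18, -198) = 1/27

Step 1 — x − y = 18 − (-198) = 216. Step 2 — v_3(216) = 3 (factor: 216 = (3^3 · 8); the sign does not affect v_p). Step 3 — |x − y|_3 = 3^{-3} = 1/27.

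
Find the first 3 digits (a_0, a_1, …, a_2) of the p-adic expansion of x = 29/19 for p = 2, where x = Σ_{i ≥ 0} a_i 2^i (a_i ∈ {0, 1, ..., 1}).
(a_0, …, a_2) = (1, 1, 1)

v_2(29/19) = 0 (numerator and denominator both coprime to 2), so x ∈ ℤ_2^×. Compute digits iteratively via a_i = x_i mod 2, x_{i+1} = (x_i − a_i)/2, with x_0 = x:
  x_0 = 29/19;  a_0 = 1;  x_1 = (x_0 − 1)/2 = 5/19
  x_1 = 5/19;  a_1 = 1;  x_2 = (x_1 − 1)/2 = -7/19
  x_2 = -7/19;  a_2 = 1;  x_3 = (x_2 − 1)/2 = -13/19
Digits: (1, 1, 1).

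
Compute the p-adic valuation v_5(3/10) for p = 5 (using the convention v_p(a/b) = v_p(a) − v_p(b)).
v_5(3/10) = -1

Factor powers of 5 from the numerator and denominator of the reduced fraction: 3 = 5^0 · 3 and 10 = 5^1 · 2. Apply v_p(a/b) = v_p(a) − v_p(b): v_5(3/10) = 0 − 1 = -1.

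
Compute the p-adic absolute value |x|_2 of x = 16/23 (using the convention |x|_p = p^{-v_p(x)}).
|16/23|_2 = 1/16

Step 1 — compute v_2(x) by factoring powers of 2 out of the numerator and denominator: v_2(16/23) = 4. Step 2 — apply |x|_p = p^{-v_p(x)} = 2^{-4} = 1/16.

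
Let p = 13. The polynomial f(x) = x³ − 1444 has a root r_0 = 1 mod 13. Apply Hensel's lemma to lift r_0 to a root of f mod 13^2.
r_1 = 144 (mod 169)

Hensel: r_{i+1} = r_i − f(r_i)/f′(r_i) mod 13^{i+2}, where f′(x) = 3x². Iterate:
  r_0 = 1 (mod 13)
  r_1 = 144 (mod 169)
Final: r = 144 with f(r) ≡ 0 mod 13^2.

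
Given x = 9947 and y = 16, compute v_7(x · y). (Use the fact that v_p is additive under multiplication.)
v_7(159152) = 3

v_p(x) = 3 (factor: 9947 = 7^3 · 29); v_p(y) = 0 (factor: 16 = 7^0 · 16). Additivity: v_p(xy) = v_p(x) + v_p(y) = 3 + 0 = 3. (Direct check: xy = 159152 = 7^3 · (464).)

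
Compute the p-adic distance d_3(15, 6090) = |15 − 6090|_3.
d_3(15, 6090) = 1/243

Step 1 — x − y = 15 − 6090 = -6075. Step 2 — v_3(-6075) = 5 (factor: -6075 = −(3^5 · 25); the sign does not affect v_p). Step 3 — |x − y|_3 = 3^{-5} = 1/243.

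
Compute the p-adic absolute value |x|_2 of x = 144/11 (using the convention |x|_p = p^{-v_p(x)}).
|144/11|_2 = 1/16

Step 1 — compute v_2(x) by factoring powers of 2 out of the numerator and denominator: v_2(144/11) = 4. Step 2 — apply |x|_p = p^{-v_p(x)} = 2^{-4} = 1/16.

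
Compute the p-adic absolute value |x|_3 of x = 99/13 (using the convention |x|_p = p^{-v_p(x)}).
|99/13|_3 = 1/9

Step 1 — compute v_3(x) by factoring powers of 3 out of the numerator and denominator: v_3(99/13) = 2. Step 2 — apply |x|_p = p^{-v_p(x)} = 3^{-2} = 1/9.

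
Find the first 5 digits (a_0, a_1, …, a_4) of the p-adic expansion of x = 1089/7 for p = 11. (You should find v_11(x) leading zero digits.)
(a_0, …, a_4) = (0, 0, 6, 9, 7)

v_11(1089/7) = 2, so a_0 = ... = a_1 = 0. Factor out: x = 11^2 · u with u = 9/7 a unit in ℤ_11. Expand u iteratively via a_{v+i} = u_i mod 11, u_{i+1} = (u_i − a_{v+i})/11:
  u_0 = 9/7;  a_2 = 6;  u_1 = (u_0 − 6)/11 = -3/7
  u_1 = -3/7;  a_3 = 9;  u_2 = (u_1 − 9)/11 = -6/7
  u_2 = -6/7;  a_4 = 7;  u_3 = (u_2 − 7)/11 = -5/7
Digits: (0, 0, 6, 9, 7).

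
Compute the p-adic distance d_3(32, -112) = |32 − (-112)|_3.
d_3(32, -112) = 1/9

Step 1 — x − y = 32 − (-112) = 144. Step 2 — v_3(144) = 2 (factor: 144 = (3^2 · 16); the sign does not affect v_p). Step 3 — |x − y|_3 = 3^{-2} = 1/9.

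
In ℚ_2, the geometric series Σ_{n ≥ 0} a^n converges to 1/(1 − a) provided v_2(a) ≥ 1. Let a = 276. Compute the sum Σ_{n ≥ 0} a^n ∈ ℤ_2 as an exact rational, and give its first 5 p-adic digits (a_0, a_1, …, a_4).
Σ a^n = 1/(1 − a) = -1/275;  first 5 digits = (1, 0, 1, 0, 0)

v_2(a) = 2 ≥ 1, so the series converges in ℤ_2 to 1/(1 − a) = 1/(1 − 276) = -1/275. Expand this rational in ℤ_2: compute digits iteratively via d_i = x_i mod 2, x_{i+1} = (x_i − d_i)/2. The first 5 digits are (1, 0, 1, 0, 0).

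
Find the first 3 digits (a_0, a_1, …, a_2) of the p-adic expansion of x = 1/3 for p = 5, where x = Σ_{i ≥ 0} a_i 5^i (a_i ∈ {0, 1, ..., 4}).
(a_0, …, a_2) = (2, 3, 1)

v_5(1/3) = 0 (numerator and denominator both coprime to 5), so x ∈ ℤ_5^×. Compute digits iteratively via a_i = x_i mod 5, x_{i+1} = (x_i − a_i)/5, with x_0 = x:
  x_0 = 1/3;  a_0 = 2;  x_1 = (x_0 − 2)/5 = -1/3
  x_1 = -1/3;  a_1 = 3;  x_2 = (x_1 − 3)/5 = -2/3
  x_2 = -2/3;  a_2 = 1;  x_3 = (x_2 − 1)/5 = -1/3
Digits: (2, 3, 1).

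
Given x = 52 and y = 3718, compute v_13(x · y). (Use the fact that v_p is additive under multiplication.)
v_13(193336) = 3

v_p(x) = 1 (factor: 52 = 13^1 · 4); v_p(y) = 2 (factor: 3718 = 13^2 · 22). Additivity: v_p(xy) = v_p(x) + v_p(y) = 1 + 2 = 3. (Direct check: xy = 193336 = 13^3 · (88).)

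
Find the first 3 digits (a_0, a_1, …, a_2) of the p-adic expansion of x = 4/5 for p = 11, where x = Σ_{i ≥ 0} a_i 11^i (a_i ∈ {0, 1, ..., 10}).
(a_0, …, a_2) = (3, 2, 2)

v_11(4/5) = 0 (numerator and denominator both coprime to 11), so x ∈ ℤ_11^×. Compute digits iteratively via a_i = x_i mod 11, x_{i+1} = (x_i − a_i)/11, with x_0 = x:
  x_0 = 4/5;  a_0 = 3;  x_1 = (x_0 − 3)/11 = -1/5
  x_1 = -1/5;  a_1 = 2;  x_2 = (x_1 − 2)/11 = -1/5
  x_2 = -1/5;  a_2 = 2;  x_3 = (x_2 − 2)/11 = -1/5
Digits: (3, 2, 2).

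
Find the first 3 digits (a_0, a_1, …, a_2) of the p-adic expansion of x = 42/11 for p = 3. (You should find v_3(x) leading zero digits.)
(a_0, …, a_2) = (0, 1, 2)

v_3(42/11) = 1, so a_0 = ... = a_0 = 0. Factor out: x = 3^1 · u with u = 14/11 a unit in ℤ_3. Expand u iteratively via a_{v+i} = u_i mod 3, u_{i+1} = (u_i − a_{v+i})/3:
  u_0 = 14/11;  a_1 = 1;  u_1 = (u_0 − 1)/3 = 1/11
  u_1 = 1/11;  a_2 = 2;  u_2 = (u_1 − 2)/3 = -7/11
Digits: (0, 1, 2).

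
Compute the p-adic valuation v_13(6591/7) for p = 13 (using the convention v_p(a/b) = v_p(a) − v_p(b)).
v_13(6591/7) = 3

Factor powers of 13 from the numerator and denominator of the reduced fraction: 6591 = 13^3 · 3 and 7 = 13^0 · 7. Apply v_p(a/b) = v_p(a) − v_p(b): v_13(6591/7) = 3 − 0 = 3.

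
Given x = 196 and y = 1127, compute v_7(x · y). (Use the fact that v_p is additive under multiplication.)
v_7(220892) = 4

v_p(x) = 2 (factor: 196 = 7^2 · 4); v_p(y) = 2 (factor: 1127 = 7^2 · 23). Additivity: v_p(xy) = v_p(x) + v_p(y) = 2 + 2 = 4. (Direct check: xy = 220892 = 7^4 · (92).)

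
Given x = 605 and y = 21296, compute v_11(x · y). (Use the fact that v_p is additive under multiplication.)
v_11(12884080) = 5

v_p(x) = 2 (factor: 605 = 11^2 · 5); v_p(y) = 3 (factor: 21296 = 11^3 · 16). Additivity: v_p(xy) = v_p(x) + v_p(y) = 2 + 3 = 5. (Direct check: xy = 12884080 = 11^5 · (80).)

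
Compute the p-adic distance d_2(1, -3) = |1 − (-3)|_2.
d_2(1, -3) = 1/4

Step 1 — x − y = 1 − (-3) = 4. Step 2 — v_2(4) = 2 (factor: 4 = (2^2 · 1); the sign does not affect v_p). Step 3 — |x − y|_2 = 2^{-2} = 1/4.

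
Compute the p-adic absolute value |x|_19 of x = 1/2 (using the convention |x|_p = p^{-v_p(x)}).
|1/2|_19 = 1

Step 1 — compute v_19(x) by factoring powers of 19 out of the numerator and denominator: v_19(1/2) = 0. Step 2 — apply |x|_p = p^{-v_p(x)} = 19^{0} = 1.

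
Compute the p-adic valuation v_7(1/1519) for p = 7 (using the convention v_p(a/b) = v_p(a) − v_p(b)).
v_7(1/1519) = -2

Factor powers of 7 from the numerator and denominator of the reduced fraction: 1 = 7^0 · 1 and 1519 = 7^2 · 31. Apply v_p(a/b) = v_p(a) − v_p(b): v_7(1/1519) = 0 − 2 = -2.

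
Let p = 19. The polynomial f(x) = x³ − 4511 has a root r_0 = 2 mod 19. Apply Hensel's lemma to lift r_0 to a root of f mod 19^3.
r_2 = 6063 (mod 6859)

Hensel: r_{i+1} = r_i − f(r_i)/f′(r_i) mod 19^{i+2}, where f′(x) = 3x². Iterate:
  r_0 = 2 (mod 19)
  r_1 = 287 (mod 361)
  r_2 = 6063 (mod 6859)
Final: r = 6063 with f(r) ≡ 0 mod 19^3.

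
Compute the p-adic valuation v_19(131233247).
v_19(131233247) = 5

v_19(n) is the largest exponent k such that 19^k divides n. Factor out: 131233247 = 19^5 · 53. (Sign doesn't affect v_p.) So v_19(131233247) = 5.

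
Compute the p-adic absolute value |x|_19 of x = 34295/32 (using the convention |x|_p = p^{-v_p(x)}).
|34295/32|_19 = 1/6859

Step 1 — compute v_19(x) by factoring powers of 19 out of the numerator and denominator: v_19(34295/32) = 3. Step 2 — apply |x|_p = p^{-v_p(x)} = 19^{-3} = 1/6859.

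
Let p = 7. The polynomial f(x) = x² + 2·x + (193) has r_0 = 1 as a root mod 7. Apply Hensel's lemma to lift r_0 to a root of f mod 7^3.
r_2 = 295 (mod 343)

Hensel: r_{i+1} = r_i − f(r_i)·(f′(r_i))^{-1} mod 7^{i+2}, f′(x) = 2x + 2. Iterate:
  r_0 = 1 (mod 7)
  r_1 = 1 (mod 49)
  r_2 = 295 (mod 343)
Final: r = 295 satisfies f(r) ≡ 0 mod 7^3.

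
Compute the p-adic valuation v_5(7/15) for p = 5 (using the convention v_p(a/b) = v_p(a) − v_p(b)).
v_5(7/15) = -1

Factor powers of 5 from the numerator and denominator of the reduced fraction: 7 = 5^0 · 7 and 15 = 5^1 · 3. Apply v_p(a/b) = v_p(a) − v_p(b): v_5(7/15) = 0 − 1 = -1.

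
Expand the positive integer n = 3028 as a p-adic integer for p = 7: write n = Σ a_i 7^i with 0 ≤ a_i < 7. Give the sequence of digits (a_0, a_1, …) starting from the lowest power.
(a_0, a_1, …) = (4, 5, 5, 1, 1)

Repeated division by 7 gives the digits low-to-high: 3028 = 4 + 5·7^1 + 5·7^2 + 1·7^3 + 1·7^4. Digit sequence: (4, 5, 5, 1, 1).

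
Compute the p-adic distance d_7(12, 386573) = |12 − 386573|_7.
d_7(12, 386573) = 1/16807

Step 1 — x − y = 12 − 386573 = -386561. Step 2 — v_7(-386561) = 5 (factor: -386561 = −(7^5 · 23); the sign does not affect v_p). Step 3 — |x − y|_7 = 7^{-5} = 1/16807.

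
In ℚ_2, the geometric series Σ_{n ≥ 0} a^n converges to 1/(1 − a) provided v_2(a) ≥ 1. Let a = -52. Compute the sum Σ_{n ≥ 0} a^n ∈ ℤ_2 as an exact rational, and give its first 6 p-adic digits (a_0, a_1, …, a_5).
Σ a^n = 1/(1 − a) = 1/53;  first 6 digits = (1, 0, 1, 1, 1, 0)

v_2(a) = 2 ≥ 1, so the series converges in ℤ_2 to 1/(1 − a) = 1/(1 − (-52)) = 1/53. Expand this rational in ℤ_2: compute digits iteratively via d_i = x_i mod 2, x_{i+1} = (x_i − d_i)/2. The first 6 digits are (1, 0, 1, 1, 1, 0).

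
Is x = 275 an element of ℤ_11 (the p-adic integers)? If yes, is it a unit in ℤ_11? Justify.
x ∈ ℤ_11 but not a unit; v_11(x) = 1 > 0

ℤ_11 = {x ∈ ℚ_11 : v_11(x) ≥ 0} and ℤ_11^× = {x ∈ ℤ_11 : v_11(x) = 0}. Here v_11(275) = v_11(num) − v_11(den) = 1; compare against these criteria.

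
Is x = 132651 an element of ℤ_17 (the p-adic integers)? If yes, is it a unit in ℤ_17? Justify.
x ∈ ℤ_17 but not a unit; v_17(x) = 3 > 0

ℤ_17 = {x ∈ ℚ_17 : v_17(x) ≥ 0} and ℤ_17^× = {x ∈ ℤ_17 : v_17(x) = 0}. Here v_17(132651) = v_17(num) − v_17(den) = 3; compare against these criteria.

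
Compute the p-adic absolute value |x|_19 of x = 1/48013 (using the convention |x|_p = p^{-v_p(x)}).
|1/48013|_19 = 6859

Step 1 — compute v_19(x) by factoring powers of 19 out of the numerator and denominator: v_19(1/48013) = -3. Step 2 — apply |x|_p = p^{-v_p(x)} = 19^{3} = 6859.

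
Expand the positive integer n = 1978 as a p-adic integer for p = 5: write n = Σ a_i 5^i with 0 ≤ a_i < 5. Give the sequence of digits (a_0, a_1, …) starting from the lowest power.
(a_0, a_1, …) = (3, 0, 4, 0, 3)

Repeated division by 5 gives the digits low-to-high: 1978 = 3 + 4·5^2 + 3·5^4. Digit sequence: (3, 0, 4, 0, 3).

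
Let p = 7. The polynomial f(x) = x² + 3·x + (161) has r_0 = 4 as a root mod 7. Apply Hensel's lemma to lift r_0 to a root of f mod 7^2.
r_1 = 18 (mod 49)

Hensel: r_{i+1} = r_i − f(r_i)·(f′(r_i))^{-1} mod 7^{i+2}, f′(x) = 2x + 3. Iterate:
  r_0 = 4 (mod 7)
  r_1 = 18 (mod 49)
Final: r = 18 satisfies f(r) ≡ 0 mod 7^2.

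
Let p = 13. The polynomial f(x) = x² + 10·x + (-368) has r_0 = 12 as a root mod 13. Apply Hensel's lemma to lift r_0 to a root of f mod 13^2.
r_1 = 25 (mod 169)

Hensel: r_{i+1} = r_i − f(r_i)·(f′(r_i))^{-1} mod 13^{i+2}, f′(x) = 2x + 10. Iterate:
  r_0 = 12 (mod 13)
  r_1 = 25 (mod 169)
Final: r = 25 satisfies f(r) ≡ 0 mod 13^2.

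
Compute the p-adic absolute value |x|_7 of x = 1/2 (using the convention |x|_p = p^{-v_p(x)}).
|1/2|_7 = 1

Step 1 — compute v_7(x) by factoring powers of 7 out of the numerator and denominator: v_7(1/2) = 0. Step 2 — apply |x|_p = p^{-v_p(x)} = 7^{0} = 1.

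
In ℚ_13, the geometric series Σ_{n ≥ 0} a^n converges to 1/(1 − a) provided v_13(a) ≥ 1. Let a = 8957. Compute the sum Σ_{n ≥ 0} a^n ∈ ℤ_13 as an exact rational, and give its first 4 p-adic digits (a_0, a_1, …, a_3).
Σ a^n = 1/(1 − a) = -1/8956;  first 4 digits = (1, 0, 1, 4)

v_13(a) = 2 ≥ 1, so the series converges in ℤ_13 to 1/(1 − a) = 1/(1 − 8957) = -1/8956. Expand this rational in ℤ_13: compute digits iteratively via d_i = x_i mod 13, x_{i+1} = (x_i − d_i)/13. The first 4 digits are (1, 0, 1, 4).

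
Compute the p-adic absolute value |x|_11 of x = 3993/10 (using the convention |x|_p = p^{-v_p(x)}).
|3993/10|_11 = 1/1331

Step 1 — compute v_11(x) by factoring powers of 11 out of the numerator and denominator: v_11(3993/10) = 3. Step 2 — apply |x|_p = p^{-v_p(x)} = 11^{-3} = 1/1331.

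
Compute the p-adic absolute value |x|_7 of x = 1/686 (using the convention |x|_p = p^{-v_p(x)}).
|1/686|_7 = 343

Step 1 — compute v_7(x) by factoring powers of 7 out of the numerator and denominator: v_7(1/686) = -3. Step 2 — apply |x|_p = p^{-v_p(x)} = 7^{3} = 343.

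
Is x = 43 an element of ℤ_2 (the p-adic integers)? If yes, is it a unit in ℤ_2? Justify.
x ∈ ℤ_2^× (unit); v_2(x) = 0

ℤ_2 = {x ∈ ℚ_2 : v_2(x) ≥ 0} and ℤ_2^× = {x ∈ ℤ_2 : v_2(x) = 0}. Here v_2(43) = v_2(num) − v_2(den) = 0; compare against these criteria.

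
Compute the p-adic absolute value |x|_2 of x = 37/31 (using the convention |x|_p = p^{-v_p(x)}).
|37/31|_2 = 1

Step 1 — compute v_2(x) by factoring powers of 2 out of the numerator and denominator: v_2(37/31) = 0. Step 2 — apply |x|_p = p^{-v_p(x)} = 2^{0} = 1.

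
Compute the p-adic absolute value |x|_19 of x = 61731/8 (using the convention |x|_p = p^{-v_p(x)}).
|61731/8|_19 = 1/6859

Step 1 — compute v_19(x) by factoring powers of 19 out of the numerator and denominator: v_19(61731/8) = 3. Step 2 — apply |x|_p = p^{-v_p(x)} = 19^{-3} = 1/6859.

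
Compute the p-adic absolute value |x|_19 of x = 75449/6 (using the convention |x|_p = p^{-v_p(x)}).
|75449/6|_19 = 1/6859

Step 1 — compute v_19(x) by factoring powers of 19 out of the numerator and denominator: v_19(75449/6) = 3. Step 2 — apply |x|_p = p^{-v_p(x)} = 19^{-3} = 1/6859.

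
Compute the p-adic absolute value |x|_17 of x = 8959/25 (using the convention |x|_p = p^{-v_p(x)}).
|8959/25|_17 = 1/289

Step 1 — compute v_17(x) by factoring powers of 17 out of the numerator and denominator: v_17(8959/25) = 2. Step 2 — apply |x|_p = p^{-v_p(x)} = 17^{-2} = 1/289.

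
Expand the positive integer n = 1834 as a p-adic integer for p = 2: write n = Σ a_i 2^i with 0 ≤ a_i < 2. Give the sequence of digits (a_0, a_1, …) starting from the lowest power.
(a_0, a_1, …) = (0, 1, 0, 1, 0, 1, 0, 0, 1, 1, 1)

Repeated division by 2 gives the digits low-to-high: 1834 = 1·2^1 + 1·2^3 + 1·2^5 + 1·2^8 + 1·2^9 + 1·2^10. Digit sequence: (0, 1, 0, 1, 0, 1, 0, 0, 1, 1, 1).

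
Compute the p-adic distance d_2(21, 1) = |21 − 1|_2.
d_2(21, 1) = 1/4

Step 1 — x − y = 21 − 1 = 20. Step 2 — v_2(20) = 2 (factor: 20 = (2^2 · 5); the sign does not affect v_p). Step 3 — |x − y|_2 = 2^{-2} = 1/4.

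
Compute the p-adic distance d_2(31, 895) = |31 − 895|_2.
d_2(31, 895) = 1/32

Step 1 — x − y = 31 − 895 = -864. Step 2 — v_2(-864) = 5 (factor: -864 = −(2^5 · 27); the sign does not affect v_p). Step 3 — |x − y|_2 = 2^{-5} = 1/32.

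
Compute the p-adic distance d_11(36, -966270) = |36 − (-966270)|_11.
d_11(36, -966270) = 1/161051

Step 1 — x − y = 36 − (-966270) = 966306. Step 2 — v_11(966306) = 5 (factor: 966306 = (11^5 · 6); the sign does not affect v_p). Step 3 — |x − y|_11 = 11^{-5} = 1/161051.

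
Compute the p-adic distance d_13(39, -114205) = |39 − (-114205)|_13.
d_13(39, -114205) = 1/28561

Step 1 — x − y = 39 − (-114205) = 114244. Step 2 — v_13(114244) = 4 (factor: 114244 = (13^4 · 4); the sign does not affect v_p). Step 3 — |x − y|_13 = 13^{-4} = 1/28561.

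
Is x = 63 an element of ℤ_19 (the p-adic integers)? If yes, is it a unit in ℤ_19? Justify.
x ∈ ℤ_19^× (unit); v_19(x) = 0

ℤ_19 = {x ∈ ℚ_19 : v_19(x) ≥ 0} and ℤ_19^× = {x ∈ ℤ_19 : v_19(x) = 0}. Here v_19(63) = v_19(num) − v_19(den) = 0; compare against these criteria.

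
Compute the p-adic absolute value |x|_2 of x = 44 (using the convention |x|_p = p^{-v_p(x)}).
|44|_2 = 1/4

Step 1 — compute v_2(x) by factoring powers of 2 out of the numerator and denominator: v_2(44) = 2. Step 2 — apply |x|_p = p^{-v_p(x)} = 2^{-2} = 1/4.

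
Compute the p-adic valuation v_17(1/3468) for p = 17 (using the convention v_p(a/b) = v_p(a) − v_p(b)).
v_17(1/3468) = -2

Factor powers of 17 from the numerator and denominator of the reduced fraction: 1 = 17^0 · 1 and 3468 = 17^2 · 12. Apply v_p(a/b) = v_p(a) − v_p(b): v_17(1/3468) = 0 − 2 = -2.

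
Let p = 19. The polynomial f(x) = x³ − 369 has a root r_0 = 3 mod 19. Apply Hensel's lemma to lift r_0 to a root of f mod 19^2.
r_1 = 136 (mod 361)

Hensel: r_{i+1} = r_i − f(r_i)/f′(r_i) mod 19^{i+2}, where f′(x) = 3x². Iterate:
  r_0 = 3 (mod 19)
  r_1 = 136 (mod 361)
Final: r = 136 with f(r) ≡ 0 mod 19^2.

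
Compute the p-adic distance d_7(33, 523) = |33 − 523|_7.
d_7(33, 523) = 1/49

Step 1 — x − y = 33 − 523 = -490. Step 2 — v_7(-490) = 2 (factor: -490 = −(7^2 · 10); the sign does not affect v_p). Step 3 — |x − y|_7 = 7^{-2} = 1/49.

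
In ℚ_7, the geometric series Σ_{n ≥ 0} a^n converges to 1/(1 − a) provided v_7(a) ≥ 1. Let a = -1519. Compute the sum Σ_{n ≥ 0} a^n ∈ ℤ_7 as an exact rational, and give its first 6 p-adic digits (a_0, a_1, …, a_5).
Σ a^n = 1/(1 − a) = 1/1520;  first 6 digits = (1, 0, 4, 2, 1, 4)

v_7(a) = 2 ≥ 1, so the series converges in ℤ_7 to 1/(1 − a) = 1/(1 − (-1519)) = 1/1520. Expand this rational in ℤ_7: compute digits iteratively via d_i = x_i mod 7, x_{i+1} = (x_i − d_i)/7. The first 6 digits are (1, 0, 4, 2, 1, 4).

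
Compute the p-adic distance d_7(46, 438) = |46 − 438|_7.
d_7(46, 438) = 1/49

Step 1 — x − y = 46 − 438 = -392. Step 2 — v_7(-392) = 2 (factor: -392 = −(7^2 · 8); the sign does not affect v_p). Step 3 — |x − y|_7 = 7^{-2} = 1/49.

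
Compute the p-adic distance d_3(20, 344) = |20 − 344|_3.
d_3(20, 344) = 1/81

Step 1 — x − y = 20 − 344 = -324. Step 2 — v_3(-324) = 4 (factor: -324 = −(3^4 · 4); the sign does not affect v_p). Step 3 — |x − y|_3 = 3^{-4} = 1/81.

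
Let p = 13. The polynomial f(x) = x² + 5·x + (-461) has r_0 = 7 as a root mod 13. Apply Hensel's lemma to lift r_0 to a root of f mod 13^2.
r_1 = 98 (mod 169)

Hensel: r_{i+1} = r_i − f(r_i)·(f′(r_i))^{-1} mod 13^{i+2}, f′(x) = 2x + 5. Iterate:
  r_0 = 7 (mod 13)
  r_1 = 98 (mod 169)
Final: r = 98 satisfies f(r) ≡ 0 mod 13^2.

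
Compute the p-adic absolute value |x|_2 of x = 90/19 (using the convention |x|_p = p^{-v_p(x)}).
|90/19|_2 = 1/2

Step 1 — compute v_2(x) by factoring powers of 2 out of the numerator and denominator: v_2(90/19) = 1. Step 2 — apply |x|_p = p^{-v_p(x)} = 2^{-1} = 1/2.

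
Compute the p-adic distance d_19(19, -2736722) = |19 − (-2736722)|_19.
d_19(19, -2736722) = 1/130321

Step 1 — x − y = 19 − (-2736722) = 2736741. Step 2 — v_19(2736741) = 4 (factor: 2736741 = (19^4 · 21); the sign does not affect v_p). Step 3 — |x − y|_19 = 19^{-4} = 1/130321.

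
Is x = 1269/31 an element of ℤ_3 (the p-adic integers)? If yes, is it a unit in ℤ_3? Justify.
x ∈ ℤ_3 but not a unit; v_3(x) = 3 > 0

ℤ_3 = {x ∈ ℚ_3 : v_3(x) ≥ 0} and ℤ_3^× = {x ∈ ℤ_3 : v_3(x) = 0}. Here v_3(1269/31) = v_3(num) − v_3(den) = 3; compare against these criteria.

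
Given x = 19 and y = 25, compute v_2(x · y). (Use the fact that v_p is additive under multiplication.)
v_2(475) = 0

v_p(x) = 0 (factor: 19 = 2^0 · 19); v_p(y) = 0 (factor: 25 = 2^0 · 25). Additivity: v_p(xy) = v_p(x) + v_p(y) = 0 + 0 = 0. (Direct check: xy = 475 = 2^0 · (475).)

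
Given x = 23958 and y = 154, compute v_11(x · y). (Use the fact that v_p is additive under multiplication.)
v_11(3689532) = 4

v_p(x) = 3 (factor: 23958 = 11^3 · 18); v_p(y) = 1 (factor: 154 = 11^1 · 14). Additivity: v_p(xy) = v_p(x) + v_p(y) = 3 + 1 = 4. (Direct check: xy = 3689532 = 11^4 · (252).)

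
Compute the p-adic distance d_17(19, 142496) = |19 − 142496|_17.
d_17(19, 142496) = 1/4913

Step 1 — x − y = 19 − 142496 = -142477. Step 2 — v_17(-142477) = 3 (factor: -142477 = −(17^3 · 29); the sign does not affect v_p). Step 3 — |x − y|_17 = 17^{-3} = 1/4913.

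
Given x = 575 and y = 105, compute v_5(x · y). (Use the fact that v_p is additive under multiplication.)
v_5(60375) = 3

v_p(x) = 2 (factor: 575 = 5^2 · 23); v_p(y) = 1 (factor: 105 = 5^1 · 21). Additivity: v_p(xy) = v_p(x) + v_p(y) = 2 + 1 = 3. (Direct check: xy = 60375 = 5^3 · (483).)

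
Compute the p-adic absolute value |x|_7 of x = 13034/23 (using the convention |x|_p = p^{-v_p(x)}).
|13034/23|_7 = 1/343

Step 1 — compute v_7(x) by factoring powers of 7 out of the numerator and denominator: v_7(13034/23) = 3. Step 2 — apply |x|_p = p^{-v_p(x)} = 7^{-3} = 1/343.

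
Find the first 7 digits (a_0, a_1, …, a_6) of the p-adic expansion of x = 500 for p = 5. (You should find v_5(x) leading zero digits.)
(a_0, …, a_6) = (0, 0, 0, 4, 0, 0, 0)

v_5(500) = 3, so a_0 = ... = a_2 = 0. Factor out: x = 5^3 · u with u = 4 a unit in ℤ_5. Expand u iteratively via a_{v+i} = u_i mod 5, u_{i+1} = (u_i − a_{v+i})/5:
  u_0 = 4;  a_3 = 4;  u_1 = (u_0 − 4)/5 = 0
  u_1 = 0;  a_4 = 0;  u_2 = (u_1 − 0)/5 = 0
  u_2 = 0;  a_5 = 0;  u_3 = (u_2 − 0)/5 = 0
  u_3 = 0;  a_6 = 0;  u_4 = (u_3 − 0)/5 = 0
Digits: (0, 0, 0, 4, 0, 0, 0).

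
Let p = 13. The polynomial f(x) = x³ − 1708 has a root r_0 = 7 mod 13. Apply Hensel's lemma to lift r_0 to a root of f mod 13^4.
r_3 = 23966 (mod 28561)

Hensel: r_{i+1} = r_i − f(r_i)/f′(r_i) mod 13^{i+2}, where f′(x) = 3x². Iterate:
  r_0 = 7 (mod 13)
  r_1 = 137 (mod 169)
  r_2 = 1996 (mod 2197)
  r_3 = 23966 (mod 28561)
Final: r = 23966 with f(r) ≡ 0 mod 13^4.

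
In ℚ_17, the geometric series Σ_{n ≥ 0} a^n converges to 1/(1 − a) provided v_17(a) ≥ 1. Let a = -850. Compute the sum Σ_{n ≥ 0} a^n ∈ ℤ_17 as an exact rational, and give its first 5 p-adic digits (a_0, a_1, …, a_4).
Σ a^n = 1/(1 − a) = 1/851;  first 5 digits = (1, 1, 15, 11, 0)

v_17(a) = 1 ≥ 1, so the series converges in ℤ_17 to 1/(1 − a) = 1/(1 − (-850)) = 1/851. Expand this rational in ℤ_17: compute digits iteratively via d_i = x_i mod 17, x_{i+1} = (x_i − d_i)/17. The first 5 digits are (1, 1, 15, 11, 0).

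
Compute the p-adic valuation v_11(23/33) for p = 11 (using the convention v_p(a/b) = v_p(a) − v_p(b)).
v_11(23/33) = -1

Factor powers of 11 from the numerator and denominator of the reduced fraction: 23 = 11^0 · 23 and 33 = 11^1 · 3. Apply v_p(a/b) = v_p(a) − v_p(b): v_11(23/33) = 0 − 1 = -1.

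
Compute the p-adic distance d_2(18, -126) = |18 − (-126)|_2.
d_2(18, -126) = 1/16

Step 1 — x − y = 18 − (-126) = 144. Step 2 — v_2(144) = 4 (factor: 144 = (2^4 · 9); the sign does not affect v_p). Step 3 — |x − y|_2 = 2^{-4} = 1/16.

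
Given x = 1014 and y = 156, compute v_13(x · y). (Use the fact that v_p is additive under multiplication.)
v_13(158184) = 3

v_p(x) = 2 (factor: 1014 = 13^2 · 6); v_p(y) = 1 (factor: 156 = 13^1 · 12). Additivity: v_p(xy) = v_p(x) + v_p(y) = 2 + 1 = 3. (Direct check: xy = 158184 = 13^3 · (72).)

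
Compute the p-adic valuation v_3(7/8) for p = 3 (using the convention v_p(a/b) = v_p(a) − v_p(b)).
v_3(7/8) = 0

Factor powers of 3 from the numerator and denominator of the reduced fraction: 7 = 3^0 · 7 and 8 = 3^0 · 8. Apply v_p(a/b) = v_p(a) − v_p(b): v_3(7/8) = 0 − 0 = 0.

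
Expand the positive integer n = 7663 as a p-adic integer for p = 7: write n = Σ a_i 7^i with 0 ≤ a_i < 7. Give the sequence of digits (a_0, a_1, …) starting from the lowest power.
(a_0, a_1, …) = (5, 2, 2, 1, 3)

Repeated division by 7 gives the digits low-to-high: 7663 = 5 + 2·7^1 + 2·7^2 + 1·7^3 + 3·7^4. Digit sequence: (5, 2, 2, 1, 3).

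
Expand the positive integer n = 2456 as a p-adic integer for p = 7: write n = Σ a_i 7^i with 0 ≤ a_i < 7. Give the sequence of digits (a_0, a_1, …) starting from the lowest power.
(a_0, a_1, …) = (6, 0, 1, 0, 1)

Repeated division by 7 gives the digits low-to-high: 2456 = 6 + 1·7^2 + 1·7^4. Digit sequence: (6, 0, 1, 0, 1).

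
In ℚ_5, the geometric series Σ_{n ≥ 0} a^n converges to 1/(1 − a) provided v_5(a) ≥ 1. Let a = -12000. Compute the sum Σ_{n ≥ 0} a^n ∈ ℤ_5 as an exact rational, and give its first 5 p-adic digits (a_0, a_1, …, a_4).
Σ a^n = 1/(1 − a) = 1/12001;  first 5 digits = (1, 0, 0, 4, 0)

v_5(a) = 3 ≥ 1, so the series converges in ℤ_5 to 1/(1 − a) = 1/(1 − (-12000)) = 1/12001. Expand this rational in ℤ_5: compute digits iteratively via d_i = x_i mod 5, x_{i+1} = (x_i − d_i)/5. The first 5 digits are (1, 0, 0, 4, 0).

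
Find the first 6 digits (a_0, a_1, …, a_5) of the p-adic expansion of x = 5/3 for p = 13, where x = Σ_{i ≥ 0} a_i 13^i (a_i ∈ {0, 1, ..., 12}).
(a_0, …, a_5) = (6, 4, 4, 4, 4, 4)

v_13(5/3) = 0 (numerator and denominator both coprime to 13), so x ∈ ℤ_13^×. Compute digits iteratively via a_i = x_i mod 13, x_{i+1} = (x_i − a_i)/13, with x_0 = x:
  x_0 = 5/3;  a_0 = 6;  x_1 = (x_0 − 6)/13 = -1/3
  x_1 = -1/3;  a_1 = 4;  x_2 = (x_1 − 4)/13 = -1/3
  x_2 = -1/3;  a_2 = 4;  x_3 = (x_2 − 4)/13 = -1/3
  x_3 = -1/3;  a_3 = 4;  x_4 = (x_3 − 4)/13 = -1/3
  x_4 = -1/3;  a_4 = 4;  x_5 = (x_4 − 4)/13 = -1/3
  x_5 = -1/3;  a_5 = 4;  x_6 = (x_5 − 4)/13 = -1/3
Digits: (6, 4, 4, 4, 4, 4).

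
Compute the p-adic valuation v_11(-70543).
v_11(-70543) = 3

v_11(n) is the largest exponent k such that 11^k divides n. Factor out: -70543 = -11^3 · 53. (Sign doesn't affect v_p.) So v_11(-70543) = 3.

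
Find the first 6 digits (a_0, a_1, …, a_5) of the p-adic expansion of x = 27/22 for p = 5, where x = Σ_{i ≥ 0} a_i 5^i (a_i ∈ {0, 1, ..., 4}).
(a_0, …, a_5) = (1, 3, 1, 4, 3, 4)

v_5(27/22) = 0 (numerator and denominator both coprime to 5), so x ∈ ℤ_5^×. Compute digits iteratively via a_i = x_i mod 5, x_{i+1} = (x_i − a_i)/5, with x_0 = x:
  x_0 = 27/22;  a_0 = 1;  x_1 = (x_0 − 1)/5 = 1/22
  x_1 = 1/22;  a_1 = 3;  x_2 = (x_1 − 3)/5 = -13/22
  x_2 = -13/22;  a_2 = 1;  x_3 = (x_2 − 1)/5 = -7/22
  x_3 = -7/22;  a_3 = 4;  x_4 = (x_3 − 4)/5 = -19/22
  x_4 = -19/22;  a_4 = 3;  x_5 = (x_4 − 3)/5 = -17/22
  x_5 = -17/22;  a_5 = 4;  x_6 = (x_5 − 4)/5 = -21/22
Digits: (1, 3, 1, 4, 3, 4).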